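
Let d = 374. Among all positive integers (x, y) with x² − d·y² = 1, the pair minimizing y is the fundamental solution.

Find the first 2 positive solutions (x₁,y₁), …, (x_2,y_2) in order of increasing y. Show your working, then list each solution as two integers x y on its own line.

[19; 2,1,18,1,2,38] for √374; ℓ=6 ⇒ convergent index 5
step 0: (19, 1)  from 19·(1,0) + (0,1)
step 1: (39, 2)  from 2·(19,1) + (1,0)
step 2: (58, 3)  from 1·(39,2) + (19,1)
step 3: (1083, 56)  from 18·(58,3) + (39,2)
step 4: (1141, 59)  from 1·(1083,56) + (58,3)
step 5: (3365, 174)  from 2·(1141,59) + (1083,56)
(x₁, y₁) = (3365, 174);  3365² − 374·174² = 1 ✓
k=2:  x_2 = 3365·3365+374·174·174 = 22646449,  y_2 = 3365·174+174·3365 = 1171020

3365 174
22646449 1171020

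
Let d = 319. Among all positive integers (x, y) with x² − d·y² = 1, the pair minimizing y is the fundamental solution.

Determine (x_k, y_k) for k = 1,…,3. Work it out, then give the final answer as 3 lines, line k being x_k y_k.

d=319: √d = [17; 1,6,5,1,4,…,6,1,34] (ℓ=14, even), read p_13/q_13
step 0: (17, 1)  from 17·(1,0) + (0,1)
step 1: (18, 1)  from 1·(17,1) + (1,0)
…
step 3: (643, 36)  from 5·(125,7) + (18,1)
step 4: (768, 43)  from 1·(643,36) + (125,7)
step 5: (3715, 208)  from 4·(768,43) + (643,36)
step 6: (11913, 667)  from 3·(3715,208) + (768,43)
step 7: (15628, 875)  from 1·(11913,667) + (3715,208)
step 8: (58797, 3292)  from 3·(15628,875) + (11913,667)
step 9: (250816, 14043)  from 4·(58797,3292) + (15628,875)
step 10: (309613, 17335)  from 1·(250816,14043) + (58797,3292)
step 11: (1798881, 100718)  from 5·(309613,17335) + (250816,14043)
step 12: (11102899, 621643)  from 6·(1798881,100718) + (309613,17335)
step 13: (12901780, 722361)  from 1·(11102899,621643) + (1798881,100718)
fundamental: x₁=12901780, y₁=722361  (since 166455927168400 − 319·521805414321 = 1)
n=2: (12901780,722361)∘(12901780,722361) = (12901780·12901780+319·722361·722361, 12901780·722361+722361·12901780) = (332911854336799,18639485405160)
n=3: (332911854336799,18639485405160)∘(12901780,722361) = (12901780·332911854336799+319·722361·18639485405160, 12901780·18639485405160+722361·332911854336799) = (8590311008090840302660,480965080021169647239)

12901780 722361
332911854336799 18639485405160
8590311008090840302660 480965080021169647239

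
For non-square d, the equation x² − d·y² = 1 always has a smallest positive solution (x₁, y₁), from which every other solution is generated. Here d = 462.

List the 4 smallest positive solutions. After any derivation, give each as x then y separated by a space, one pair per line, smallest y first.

43 2
3697 172
317899 14790
27335617 1271768

[21; 2,42] for √462; ℓ=2 ⇒ convergent index 1
a_0=21:  p_0=21·1+0=21,  q_0=21·0+1=1
a_1=2:  p_1=2·21+1=43,  q_1=2·1+0=2
→ (43, 2).  Check: 43²=1849, 462·2²=1848, difference 1.
(x_2, y_2) = (43·43 + 462·2·2, 43·2 + 2·43) = (3697, 172)
(x_3, y_3) = (43·3697 + 462·2·172, 43·172 + 2·3697) = (317899, 14790)
(x_4, y_4) = (43·317899 + 462·2·14790, 43·14790 + 2·317899) = (27335617, 1271768)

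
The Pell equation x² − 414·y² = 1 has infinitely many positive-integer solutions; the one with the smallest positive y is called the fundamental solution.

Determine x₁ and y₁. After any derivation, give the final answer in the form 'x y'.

√414 → a₀=20, period (2,1,7,2,7,1,2,40); ℓ=8 even so k=7
i=0: a=20 ⇒ p=20, q=1
i=1: a=2 ⇒ p=41, q=2
i=2: a=1 ⇒ p=61, q=3
i=3: a=7 ⇒ p=468, q=23
…
i=6: a=1 ⇒ p=8444, q=415
i=7: a=2 ⇒ p=24335, q=1196
(x₁, y₁) = (24335, 1196);  24335² − 414·1196² = 1 ✓

24335 1196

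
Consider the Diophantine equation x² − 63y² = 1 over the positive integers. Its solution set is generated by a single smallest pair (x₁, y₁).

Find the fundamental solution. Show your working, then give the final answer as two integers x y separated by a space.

√63 → a₀=7, period (1,14); ℓ=2 even so k=1
k=0  a_k=7  p_k/q_k = 7/1
k=1  a_k=1  p_k/q_k = 8/1
→ (8, 1).  Check: 8²=64, 63·1²=63, difference 1.

8 1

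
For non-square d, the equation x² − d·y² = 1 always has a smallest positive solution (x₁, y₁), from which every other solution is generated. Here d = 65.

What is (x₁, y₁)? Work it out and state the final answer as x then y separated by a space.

[8; 16] for √65; ℓ=1 ⇒ convergent index 1
step 0: (8, 1)  from 8·(1,0) + (0,1)
step 1: (129, 16)  from 16·(8,1) + (1,0)
→ (129, 16).  Check: 129²=16641, 65·16²=16640, difference 1.

129 16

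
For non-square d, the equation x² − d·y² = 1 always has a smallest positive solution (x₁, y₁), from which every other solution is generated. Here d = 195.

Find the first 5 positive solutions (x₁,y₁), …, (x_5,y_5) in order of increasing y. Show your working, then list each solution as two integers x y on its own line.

√195 = [13; 1,26, …], period ℓ=2 (even) → k=1
k=0  a_k=13  p_k/q_k = 13/1
k=1  a_k=1  p_k/q_k = 14/1
→ (14, 1).  Check: 14²=196, 195·1²=195, difference 1.
(14+1√195)^2 = 391 + 28√195
(14+1√195)^3 = 10934 + 783√195
(14+1√195)^4 = 305761 + 21896√195
(14+1√195)^5 = 8550374 + 612305√195

14 1
391 28
10934 783
305761 21896
8550374 612305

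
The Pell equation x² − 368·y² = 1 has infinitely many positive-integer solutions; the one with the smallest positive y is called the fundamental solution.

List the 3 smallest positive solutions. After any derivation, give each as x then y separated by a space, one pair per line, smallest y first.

1151 60
2649601 138120
6099380351 317952180

√368 → a₀=19, period (5,2,5,38); ℓ=4 even so k=3
a_0=19:  p_0=19·1+0=19,  q_0=19·0+1=1
a_1=5:  p_1=5·19+1=96,  q_1=5·1+0=5
a_2=2:  p_2=2·96+19=211,  q_2=2·5+1=11
a_3=5:  p_3=5·211+96=1151,  q_3=5·11+5=60
fundamental: x₁=1151, y₁=60  (since 1324801 − 368·3600 = 1)
(x_2, y_2) = (1151·1151 + 368·60·60, 1151·60 + 60·1151) = (2649601, 138120)
(x_3, y_3) = (1151·2649601 + 368·60·138120, 1151·138120 + 60·2649601) = (6099380351, 317952180)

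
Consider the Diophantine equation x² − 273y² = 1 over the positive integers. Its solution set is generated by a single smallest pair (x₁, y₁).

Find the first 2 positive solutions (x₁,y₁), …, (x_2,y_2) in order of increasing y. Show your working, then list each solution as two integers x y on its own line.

[16; 1,1,10,1,1,32] for √273; ℓ=6 ⇒ convergent index 5
step 0: (16, 1)  from 16·(1,0) + (0,1)
…
step 2: (33, 2)  from 1·(17,1) + (16,1)
step 3: (347, 21)  from 10·(33,2) + (17,1)
step 4: (380, 23)  from 1·(347,21) + (33,2)
step 5: (727, 44)  from 1·(380,23) + (347,21)
fundamental: x₁=727, y₁=44  (since 528529 − 273·1936 = 1)
n=2: (727,44)∘(727,44) = (727·727+273·44·44, 727·44+44·727) = (1057057,63976)

727 44
1057057 63976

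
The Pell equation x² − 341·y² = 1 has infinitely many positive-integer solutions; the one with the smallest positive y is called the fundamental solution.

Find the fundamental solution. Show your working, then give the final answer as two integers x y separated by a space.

d=341: √d = [18; 2,6,1,8,2,…,6,2,36] (ℓ=14, even), read p_13/q_13
i=0: a=18 ⇒ p=18, q=1
…
i=3: a=1 ⇒ p=277, q=15
…
i=8: a=1 ⇒ p=28124, q=1523
…
i=12: a=6 ⇒ p=4953942, q=268271
i=13: a=2 ⇒ p=10626551, q=575460
(x₁, y₁) = (10626551, 575460);  10626551² − 341·575460² = 1 ✓

10626551 575460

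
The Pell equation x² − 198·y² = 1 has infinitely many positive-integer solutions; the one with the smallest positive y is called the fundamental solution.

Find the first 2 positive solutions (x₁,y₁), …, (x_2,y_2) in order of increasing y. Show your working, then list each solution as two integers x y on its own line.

197 14
77617 5516

[14; 14,28] for √198; ℓ=2 ⇒ convergent index 1
i=0: a=14 ⇒ p=14, q=1
i=1: a=14 ⇒ p=197, q=14
→ (197, 14).  Check: 197²=38809, 198·14²=38808, difference 1.
(x_2, y_2) = (197·197 + 198·14·14, 197·14 + 14·197) = (77617, 5516)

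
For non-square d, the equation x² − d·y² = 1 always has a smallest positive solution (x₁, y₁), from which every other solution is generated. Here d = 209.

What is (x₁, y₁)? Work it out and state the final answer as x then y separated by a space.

√209 → a₀=14, period (2,5,3,2,3,5,2,28); ℓ=8 even so k=7
a_0=14:  p_0=14·1+0=14,  q_0=14·0+1=1
a_1=2:  p_1=2·14+1=29,  q_1=2·1+0=2
…
a_3=3:  p_3=3·159+29=506,  q_3=3·11+2=35
a_4=2:  p_4=2·506+159=1171,  q_4=2·35+11=81
…
a_6=5:  p_6=5·4019+1171=21266,  q_6=5·278+81=1471
a_7=2:  p_7=2·21266+4019=46551,  q_7=2·1471+278=3220
(x₁, y₁) = (46551, 3220);  46551² − 209·3220² = 1 ✓

46551 3220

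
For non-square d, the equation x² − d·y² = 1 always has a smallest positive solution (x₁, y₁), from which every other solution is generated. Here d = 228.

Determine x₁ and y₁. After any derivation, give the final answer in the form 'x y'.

151 10

√228 → a₀=15, period (10,30); ℓ=2 even so k=1
a_0=15:  p_0=15·1+0=15,  q_0=15·0+1=1
a_1=10:  p_1=10·15+1=151,  q_1=10·1+0=10
(x₁, y₁) = (151, 10);  151² − 228·10² = 1 ✓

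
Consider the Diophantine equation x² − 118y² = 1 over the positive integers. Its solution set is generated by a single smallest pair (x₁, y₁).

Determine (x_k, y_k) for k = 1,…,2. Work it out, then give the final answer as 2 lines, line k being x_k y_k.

306917 28254
188396089777 17343265836

√118 → a₀=10, period (1,6,3,2,10,2,3,6,1,20); ℓ=10 even so k=9
i=0: a=10 ⇒ p=10, q=1
i=1: a=1 ⇒ p=11, q=1
i=2: a=6 ⇒ p=76, q=7
…
i=5: a=10 ⇒ p=5779, q=532
i=6: a=2 ⇒ p=12112, q=1115
…
i=8: a=6 ⇒ p=264802, q=24377
i=9: a=1 ⇒ p=306917, q=28254
(x₁, y₁) = (306917, 28254);  306917² − 118·28254² = 1 ✓
(306917+28254√118)^2 = 188396089777 + 17343265836√118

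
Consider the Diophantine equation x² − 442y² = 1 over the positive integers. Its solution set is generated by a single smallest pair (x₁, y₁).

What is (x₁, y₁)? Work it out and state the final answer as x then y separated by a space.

d=442: √d = [21; 42] (ℓ=1, odd), read p_1/q_1
step 0: (21, 1)  from 21·(1,0) + (0,1)
step 1: (883, 42)  from 42·(21,1) + (1,0)
(x₁, y₁) = (883, 42);  883² − 442·42² = 1 ✓

883 42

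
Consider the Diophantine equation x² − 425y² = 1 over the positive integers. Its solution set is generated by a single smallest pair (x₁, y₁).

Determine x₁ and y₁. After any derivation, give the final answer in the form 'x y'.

143649 6968

d=425: √d = [20; 1,1,1,1,1,1,40] (ℓ=7, odd), read p_13/q_13
a_0=20:  p_0=20·1+0=20,  q_0=20·0+1=1
a_1=1:  p_1=1·20+1=21,  q_1=1·1+0=1
a_2=1:  p_2=1·21+20=41,  q_2=1·1+1=2
…
a_4=1:  p_4=1·62+41=103,  q_4=1·3+2=5
a_5=1:  p_5=1·103+62=165,  q_5=1·5+3=8
a_6=1:  p_6=1·165+103=268,  q_6=1·8+5=13
a_7=40:  p_7=40·268+165=10885,  q_7=40·13+8=528
a_8=1:  p_8=1·10885+268=11153,  q_8=1·528+13=541
…
a_10=1:  p_10=1·22038+11153=33191,  q_10=1·1069+541=1610
…
a_12=1:  p_12=1·55229+33191=88420,  q_12=1·2679+1610=4289
a_13=1:  p_13=1·88420+55229=143649,  q_13=1·4289+2679=6968
→ (143649, 6968).  Check: 143649²=20635035201, 425·6968²=20635035200, difference 1.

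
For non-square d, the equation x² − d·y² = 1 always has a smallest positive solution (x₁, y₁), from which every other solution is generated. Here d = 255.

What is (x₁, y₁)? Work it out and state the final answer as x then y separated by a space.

16 1

[15; 1,30] for √255; ℓ=2 ⇒ convergent index 1
step 0: (15, 1)  from 15·(1,0) + (0,1)
step 1: (16, 1)  from 1·(15,1) + (1,0)
→ (16, 1).  Check: 16²=256, 255·1²=255, difference 1.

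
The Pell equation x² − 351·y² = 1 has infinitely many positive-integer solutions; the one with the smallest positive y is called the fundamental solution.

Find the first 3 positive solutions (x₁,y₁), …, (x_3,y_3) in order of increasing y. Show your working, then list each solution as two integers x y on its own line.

d=351: √d = [18; 1,2,1,3,2,2,2,3,1,2,1,36] (ℓ=12, even), read p_11/q_11
a_0=18:  p_0=18·1+0=18,  q_0=18·0+1=1
a_1=1:  p_1=1·18+1=19,  q_1=1·1+0=1
…
a_5=2:  p_5=2·281+75=637,  q_5=2·15+4=34
a_6=2:  p_6=2·637+281=1555,  q_6=2·34+15=83
a_7=2:  p_7=2·1555+637=3747,  q_7=2·83+34=200
…
a_9=1:  p_9=1·12796+3747=16543,  q_9=1·683+200=883
a_10=2:  p_10=2·16543+12796=45882,  q_10=2·883+683=2449
a_11=1:  p_11=1·45882+16543=62425,  q_11=1·2449+883=3332
fundamental: x₁=62425, y₁=3332  (since 3896880625 − 351·11102224 = 1)
k=2:  x_2 = 62425·62425+351·3332·3332 = 7793761249,  y_2 = 62425·3332+3332·62425 = 416000200
k=3:  x_3 = 62425·7793761249+351·3332·416000200 = 973051091875225,  y_3 = 62425·416000200+3332·7793761249 = 51937624966668

62425 3332
7793761249 416000200
973051091875225 51937624966668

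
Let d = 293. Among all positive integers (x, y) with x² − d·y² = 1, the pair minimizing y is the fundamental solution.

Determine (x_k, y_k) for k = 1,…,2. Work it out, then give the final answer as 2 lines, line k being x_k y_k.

12320649 719780
303596783562401 17736313474440

√293 = [17; 8,1,1,8,34, …], period ℓ=5 (odd) → k=9
a_0=17:  p_0=17·1+0=17,  q_0=17·0+1=1
a_1=8:  p_1=8·17+1=137,  q_1=8·1+0=8
a_2=1:  p_2=1·137+17=154,  q_2=1·8+1=9
a_3=1:  p_3=1·154+137=291,  q_3=1·9+8=17
a_4=8:  p_4=8·291+154=2482,  q_4=8·17+9=145
a_5=34:  p_5=34·2482+291=84679,  q_5=34·145+17=4947
a_6=8:  p_6=8·84679+2482=679914,  q_6=8·4947+145=39721
a_7=1:  p_7=1·679914+84679=764593,  q_7=1·39721+4947=44668
a_8=1:  p_8=1·764593+679914=1444507,  q_8=1·44668+39721=84389
a_9=8:  p_9=8·1444507+764593=12320649,  q_9=8·84389+44668=719780
→ (12320649, 719780).  Check: 12320649²=151798391781201, 293·719780²=151798391781200, difference 1.
(x_2, y_2) = (12320649·12320649 + 293·719780·719780, 12320649·719780 + 719780·12320649) = (303596783562401, 17736313474440)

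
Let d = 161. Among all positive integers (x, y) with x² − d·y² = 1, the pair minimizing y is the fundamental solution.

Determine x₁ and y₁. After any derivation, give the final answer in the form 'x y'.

√161 → a₀=12, period (1,2,4,1,2,1,4,2,1,24); ℓ=10 even so k=9
k=0  a_k=12  p_k/q_k = 12/1
…
k=4  a_k=1  p_k/q_k = 203/16
…
k=8  a_k=2  p_k/q_k = 8108/639
k=9  a_k=1  p_k/q_k = 11775/928
fundamental: x₁=11775, y₁=928  (since 138650625 − 161·861184 = 1)

11775 928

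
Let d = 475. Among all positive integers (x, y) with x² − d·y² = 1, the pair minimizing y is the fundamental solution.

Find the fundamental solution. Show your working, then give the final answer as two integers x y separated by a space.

57799 2652

d=475: √d = [21; 1,3,1,6,2,6,1,3,1,42] (ℓ=10, even), read p_9/q_9
a_0=21:  p_0=21·1+0=21,  q_0=21·0+1=1
a_1=1:  p_1=1·21+1=22,  q_1=1·1+0=1
…
a_3=1:  p_3=1·87+22=109,  q_3=1·4+1=5
a_4=6:  p_4=6·109+87=741,  q_4=6·5+4=34
a_5=2:  p_5=2·741+109=1591,  q_5=2·34+5=73
a_6=6:  p_6=6·1591+741=10287,  q_6=6·73+34=472
…
a_8=3:  p_8=3·11878+10287=45921,  q_8=3·545+472=2107
a_9=1:  p_9=1·45921+11878=57799,  q_9=1·2107+545=2652
→ (57799, 2652).  Check: 57799²=3340724401, 475·2652²=3340724400, difference 1.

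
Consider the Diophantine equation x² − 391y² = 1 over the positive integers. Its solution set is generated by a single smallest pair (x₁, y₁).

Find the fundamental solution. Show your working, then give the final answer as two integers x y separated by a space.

7338680 371133

d=391: √d = [19; 1,3,2,2,1,…,3,1,38] (ℓ=16, even), read p_15/q_15
step 0: (19, 1)  from 19·(1,0) + (0,1)
step 1: (20, 1)  from 1·(19,1) + (1,0)
…
step 4: (435, 22)  from 2·(178,9) + (79,4)
…
step 6: (1048, 53)  from 1·(613,31) + (435,22)
…
step 11: (268013, 13554)  from 1·(160266,8105) + (107747,5449)
…
step 14: (5678083, 287153)  from 3·(1660597,83980) + (696292,35213)
step 15: (7338680, 371133)  from 1·(5678083,287153) + (1660597,83980)
(x₁, y₁) = (7338680, 371133);  7338680² − 391·371133² = 1 ✓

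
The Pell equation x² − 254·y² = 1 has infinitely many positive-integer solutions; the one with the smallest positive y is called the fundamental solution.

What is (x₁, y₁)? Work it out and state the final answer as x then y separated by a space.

255 16

d=254: √d = [15; 1,14,1,30] (ℓ=4, even), read p_3/q_3
step 0: (15, 1)  from 15·(1,0) + (0,1)
…
step 2: (239, 15)  from 14·(16,1) + (15,1)
step 3: (255, 16)  from 1·(239,15) + (16,1)
→ (255, 16).  Check: 255²=65025, 254·16²=65024, difference 1.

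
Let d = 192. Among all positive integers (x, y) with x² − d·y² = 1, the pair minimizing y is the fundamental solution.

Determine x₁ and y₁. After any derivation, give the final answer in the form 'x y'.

[13; 1,5,1,26] for √192; ℓ=4 ⇒ convergent index 3
i=0: a=13 ⇒ p=13, q=1
i=1: a=1 ⇒ p=14, q=1
i=2: a=5 ⇒ p=83, q=6
i=3: a=1 ⇒ p=97, q=7
→ (97, 7).  Check: 97²=9409, 192·7²=9408, difference 1.

97 7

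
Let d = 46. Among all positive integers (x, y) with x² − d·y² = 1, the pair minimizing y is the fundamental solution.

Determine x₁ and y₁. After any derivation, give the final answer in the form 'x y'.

[6; 1,3,1,1,2,6,2,1,1,3,1,12] for √46; ℓ=12 ⇒ convergent index 11
step 0: (6, 1)  from 6·(1,0) + (0,1)
…
step 2: (27, 4)  from 3·(7,1) + (6,1)
step 3: (34, 5)  from 1·(27,4) + (7,1)
step 4: (61, 9)  from 1·(34,5) + (27,4)
step 5: (156, 23)  from 2·(61,9) + (34,5)
step 6: (997, 147)  from 6·(156,23) + (61,9)
step 7: (2150, 317)  from 2·(997,147) + (156,23)
step 8: (3147, 464)  from 1·(2150,317) + (997,147)
…
step 10: (19038, 2807)  from 3·(5297,781) + (3147,464)
step 11: (24335, 3588)  from 1·(19038,2807) + (5297,781)
→ (24335, 3588).  Check: 24335²=592192225, 46·3588²=592192224, difference 1.

24335 3588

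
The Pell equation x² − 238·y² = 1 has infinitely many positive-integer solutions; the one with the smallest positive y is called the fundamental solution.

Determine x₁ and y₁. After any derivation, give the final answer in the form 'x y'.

11663 756

[15; 2,2,1,14,1,2,2,30] for √238; ℓ=8 ⇒ convergent index 7
step 0: (15, 1)  from 15·(1,0) + (0,1)
step 1: (31, 2)  from 2·(15,1) + (1,0)
…
step 3: (108, 7)  from 1·(77,5) + (31,2)
…
step 5: (1697, 110)  from 1·(1589,103) + (108,7)
step 6: (4983, 323)  from 2·(1697,110) + (1589,103)
step 7: (11663, 756)  from 2·(4983,323) + (1697,110)
fundamental: x₁=11663, y₁=756  (since 136025569 − 238·571536 = 1)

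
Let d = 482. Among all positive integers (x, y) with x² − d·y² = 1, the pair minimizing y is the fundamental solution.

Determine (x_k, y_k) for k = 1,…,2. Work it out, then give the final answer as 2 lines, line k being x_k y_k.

√482 = [21; 1,20,1,42, …], period ℓ=4 (even) → k=3
step 0: (21, 1)  from 21·(1,0) + (0,1)
step 1: (22, 1)  from 1·(21,1) + (1,0)
step 2: (461, 21)  from 20·(22,1) + (21,1)
step 3: (483, 22)  from 1·(461,21) + (22,1)
→ (483, 22).  Check: 483²=233289, 482·22²=233288, difference 1.
(x_2, y_2) = (483·483 + 482·22·22, 483·22 + 22·483) = (466577, 21252)

483 22
466577 21252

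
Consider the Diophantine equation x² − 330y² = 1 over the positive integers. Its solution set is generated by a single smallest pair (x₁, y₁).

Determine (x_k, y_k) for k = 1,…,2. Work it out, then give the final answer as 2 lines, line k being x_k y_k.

109 6
23761 1308

[18; 6,36] for √330; ℓ=2 ⇒ convergent index 1
k=0  a_k=18  p_k/q_k = 18/1
k=1  a_k=6  p_k/q_k = 109/6
(x₁, y₁) = (109, 6);  109² − 330·6² = 1 ✓
(x_2, y_2) = (109·109 + 330·6·6, 109·6 + 6·109) = (23761, 1308)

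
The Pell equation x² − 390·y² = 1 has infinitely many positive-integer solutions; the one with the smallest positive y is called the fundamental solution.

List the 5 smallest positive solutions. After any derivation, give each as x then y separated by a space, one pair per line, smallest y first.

√390 = [19; 1,2,1,38, …], period ℓ=4 (even) → k=3
step 0: (19, 1)  from 19·(1,0) + (0,1)
…
step 2: (59, 3)  from 2·(20,1) + (19,1)
step 3: (79, 4)  from 1·(59,3) + (20,1)
fundamental: x₁=79, y₁=4  (since 6241 − 390·16 = 1)
(x_2, y_2) = (79·79 + 390·4·4, 79·4 + 4·79) = (12481, 632)
(x_3, y_3) = (79·12481 + 390·4·632, 79·632 + 4·12481) = (1971919, 99852)
(x_4, y_4) = (79·1971919 + 390·4·99852, 79·99852 + 4·1971919) = (311550721, 15775984)
(x_5, y_5) = (79·311550721 + 390·4·15775984, 79·15775984 + 4·311550721) = (49223041999, 2492505620)

79 4
12481 632
1971919 99852
311550721 15775984
49223041999 2492505620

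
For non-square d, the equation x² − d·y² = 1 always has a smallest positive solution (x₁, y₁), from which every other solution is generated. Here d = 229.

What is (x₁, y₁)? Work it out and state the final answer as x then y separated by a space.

5848201 386460

d=229: √d = [15; 7,1,1,7,30] (ℓ=5, odd), read p_9/q_9
i=0: a=15 ⇒ p=15, q=1
i=1: a=7 ⇒ p=106, q=7
i=2: a=1 ⇒ p=121, q=8
i=3: a=1 ⇒ p=227, q=15
…
i=5: a=30 ⇒ p=51527, q=3405
…
i=7: a=1 ⇒ p=413926, q=27353
i=8: a=1 ⇒ p=776325, q=51301
i=9: a=7 ⇒ p=5848201, q=386460
fundamental: x₁=5848201, y₁=386460  (since 34201454936401 − 229·149351331600 = 1)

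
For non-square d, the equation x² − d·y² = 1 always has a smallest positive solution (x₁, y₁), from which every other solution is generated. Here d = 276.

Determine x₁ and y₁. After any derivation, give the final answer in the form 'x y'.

√276 = [16; 1,1,1,1,2,2,2,1,1,1,1,32, …], period ℓ=12 (even) → k=11
k=0  a_k=16  p_k/q_k = 16/1
…
k=2  a_k=1  p_k/q_k = 33/2
…
k=7  a_k=2  p_k/q_k = 1246/75
…
k=9  a_k=1  p_k/q_k = 3007/181
k=10  a_k=1  p_k/q_k = 4768/287
k=11  a_k=1  p_k/q_k = 7775/468
→ (7775, 468).  Check: 7775²=60450625, 276·468²=60450624, difference 1.

7775 468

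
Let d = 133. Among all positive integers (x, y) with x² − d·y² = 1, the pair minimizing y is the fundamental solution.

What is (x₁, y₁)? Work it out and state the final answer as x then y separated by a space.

d=133: √d = [11; 1,1,7,5,1,…,1,1,22] (ℓ=16, even), read p_15/q_15
k=0  a_k=11  p_k/q_k = 11/1
k=1  a_k=1  p_k/q_k = 12/1
k=2  a_k=1  p_k/q_k = 23/2
k=3  a_k=7  p_k/q_k = 173/15
…
k=5  a_k=1  p_k/q_k = 1061/92
…
k=7  a_k=1  p_k/q_k = 3010/261
…
k=9  a_k=1  p_k/q_k = 10979/952
…
k=13  a_k=7  p_k/q_k = 1210008/104921
k=14  a_k=1  p_k/q_k = 1378591/119539
k=15  a_k=1  p_k/q_k = 2588599/224460
→ (2588599, 224460).  Check: 2588599²=6700844782801, 133·224460²=6700844782800, difference 1.

2588599 224460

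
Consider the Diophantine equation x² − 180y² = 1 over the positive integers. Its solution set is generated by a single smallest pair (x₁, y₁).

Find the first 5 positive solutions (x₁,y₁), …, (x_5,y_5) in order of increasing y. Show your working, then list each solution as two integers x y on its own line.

√180 → a₀=13, period (2,2,2,26); ℓ=4 even so k=3
i=0: a=13 ⇒ p=13, q=1
…
i=2: a=2 ⇒ p=67, q=5
i=3: a=2 ⇒ p=161, q=12
(x₁, y₁) = (161, 12);  161² − 180·12² = 1 ✓
n=2: (161,12)∘(161,12) = (161·161+180·12·12, 161·12+12·161) = (51841,3864)
n=3: (51841,3864)∘(161,12) = (161·51841+180·12·3864, 161·3864+12·51841) = (16692641,1244196)
n=4: (16692641,1244196)∘(161,12) = (161·16692641+180·12·1244196, 161·1244196+12·16692641) = (5374978561,400627248)
n=5: (5374978561,400627248)∘(161,12) = (161·5374978561+180·12·400627248, 161·400627248+12·5374978561) = (1730726404001,129000729660)

161 12
51841 3864
16692641 1244196
5374978561 400627248
1730726404001 129000729660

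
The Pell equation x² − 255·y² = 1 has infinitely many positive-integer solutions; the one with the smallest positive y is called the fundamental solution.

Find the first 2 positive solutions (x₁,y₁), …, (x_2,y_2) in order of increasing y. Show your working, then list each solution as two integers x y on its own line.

√255 → a₀=15, period (1,30); ℓ=2 even so k=1
a_0=15:  p_0=15·1+0=15,  q_0=15·0+1=1
a_1=1:  p_1=1·15+1=16,  q_1=1·1+0=1
(x₁, y₁) = (16, 1);  16² − 255·1² = 1 ✓
n=2: (16,1)∘(16,1) = (16·16+255·1·1, 16·1+1·16) = (511,32)

16 1
511 32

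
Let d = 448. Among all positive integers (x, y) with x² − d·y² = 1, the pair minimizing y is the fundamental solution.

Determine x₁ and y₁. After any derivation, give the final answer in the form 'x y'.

127 6

√448 = [21; 6,42, …], period ℓ=2 (even) → k=1
k=0  a_k=21  p_k/q_k = 21/1
k=1  a_k=6  p_k/q_k = 127/6
→ (127, 6).  Check: 127²=16129, 448·6²=16128, difference 1.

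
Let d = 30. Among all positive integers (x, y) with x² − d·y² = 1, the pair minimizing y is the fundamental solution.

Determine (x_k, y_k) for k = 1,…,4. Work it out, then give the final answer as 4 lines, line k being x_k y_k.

11 2
241 44
5291 966
116161 21208

[5; 2,10] for √30; ℓ=2 ⇒ convergent index 1
step 0: (5, 1)  from 5·(1,0) + (0,1)
step 1: (11, 2)  from 2·(5,1) + (1,0)
→ (11, 2).  Check: 11²=121, 30·2²=120, difference 1.
(11+2√30)^2 = 241 + 44√30
(11+2√30)^3 = 5291 + 966√30
(11+2√30)^4 = 116161 + 21208√30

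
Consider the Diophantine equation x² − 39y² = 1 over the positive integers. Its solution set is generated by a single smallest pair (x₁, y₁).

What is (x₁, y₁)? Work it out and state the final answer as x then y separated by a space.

25 4

d=39: √d = [6; 4,12] (ℓ=2, even), read p_1/q_1
step 0: (6, 1)  from 6·(1,0) + (0,1)
step 1: (25, 4)  from 4·(6,1) + (1,0)
→ (25, 4).  Check: 25²=625, 39·4²=624, difference 1.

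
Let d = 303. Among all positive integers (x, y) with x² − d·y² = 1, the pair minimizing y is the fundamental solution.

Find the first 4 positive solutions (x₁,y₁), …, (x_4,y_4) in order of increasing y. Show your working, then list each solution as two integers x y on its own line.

√303 = [17; 2,2,5,2,2,34, …], period ℓ=6 (even) → k=5
a_0=17:  p_0=17·1+0=17,  q_0=17·0+1=1
a_1=2:  p_1=2·17+1=35,  q_1=2·1+0=2
…
a_4=2:  p_4=2·470+87=1027,  q_4=2·27+5=59
a_5=2:  p_5=2·1027+470=2524,  q_5=2·59+27=145
→ (2524, 145).  Check: 2524²=6370576, 303·145²=6370575, difference 1.
k=2:  x_2 = 2524·2524+303·145·145 = 12741151,  y_2 = 2524·145+145·2524 = 731960
k=3:  x_3 = 2524·12741151+303·145·731960 = 64317327724,  y_3 = 2524·731960+145·12741151 = 3694933935
k=4:  x_4 = 2524·64317327724+303·145·3694933935 = 324673857609601,  y_4 = 2524·3694933935+145·64317327724 = 18652025771920

2524 145
12741151 731960
64317327724 3694933935
324673857609601 18652025771920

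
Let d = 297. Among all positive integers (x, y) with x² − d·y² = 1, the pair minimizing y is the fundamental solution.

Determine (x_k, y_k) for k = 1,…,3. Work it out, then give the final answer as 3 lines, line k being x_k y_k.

d=297: √d = [17; 4,3,1,1,2,1,1,3,4,34] (ℓ=10, even), read p_9/q_9
step 0: (17, 1)  from 17·(1,0) + (0,1)
…
step 3: (293, 17)  from 1·(224,13) + (69,4)
step 4: (517, 30)  from 1·(293,17) + (224,13)
…
step 6: (1844, 107)  from 1·(1327,77) + (517,30)
step 7: (3171, 184)  from 1·(1844,107) + (1327,77)
step 8: (11357, 659)  from 3·(3171,184) + (1844,107)
step 9: (48599, 2820)  from 4·(11357,659) + (3171,184)
(x₁, y₁) = (48599, 2820);  48599² − 297·2820² = 1 ✓
(48599+2820√297)^2 = 4723725601 + 274098360√297
(48599+2820√297)^3 = 459136680917399 + 26641812392460√297

48599 2820
4723725601 274098360
459136680917399 26641812392460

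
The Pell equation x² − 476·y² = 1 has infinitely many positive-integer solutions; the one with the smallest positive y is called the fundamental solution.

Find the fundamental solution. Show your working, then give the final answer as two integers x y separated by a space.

28799 1320

√476 = [21; 1,4,2,10,2,4,1,42, …], period ℓ=8 (even) → k=7
step 0: (21, 1)  from 21·(1,0) + (0,1)
step 1: (22, 1)  from 1·(21,1) + (1,0)
step 2: (109, 5)  from 4·(22,1) + (21,1)
…
step 5: (5258, 241)  from 2·(2509,115) + (240,11)
step 6: (23541, 1079)  from 4·(5258,241) + (2509,115)
step 7: (28799, 1320)  from 1·(23541,1079) + (5258,241)
(x₁, y₁) = (28799, 1320);  28799² − 476·1320² = 1 ✓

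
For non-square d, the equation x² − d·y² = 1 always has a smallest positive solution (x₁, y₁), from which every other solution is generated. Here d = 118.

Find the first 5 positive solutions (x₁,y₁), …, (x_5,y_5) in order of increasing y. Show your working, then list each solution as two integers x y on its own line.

306917 28254
188396089777 17343265836
115643925371868101 10645886241146970
70986173286526887819457 6534806934930865917144
43573726693046301732396700037 4011286680085707263143023126

d=118: √d = [10; 1,6,3,2,10,2,3,6,1,20] (ℓ=10, even), read p_9/q_9
a_0=10:  p_0=10·1+0=10,  q_0=10·0+1=1
a_1=1:  p_1=1·10+1=11,  q_1=1·1+0=1
…
a_3=3:  p_3=3·76+11=239,  q_3=3·7+1=22
a_4=2:  p_4=2·239+76=554,  q_4=2·22+7=51
…
a_6=2:  p_6=2·5779+554=12112,  q_6=2·532+51=1115
a_7=3:  p_7=3·12112+5779=42115,  q_7=3·1115+532=3877
a_8=6:  p_8=6·42115+12112=264802,  q_8=6·3877+1115=24377
a_9=1:  p_9=1·264802+42115=306917,  q_9=1·24377+3877=28254
fundamental: x₁=306917, y₁=28254  (since 94198044889 − 118·798288516 = 1)
k=2:  x_2 = 306917·306917+118·28254·28254 = 188396089777,  y_2 = 306917·28254+28254·306917 = 17343265836
k=3:  x_3 = 306917·188396089777+118·28254·17343265836 = 115643925371868101,  y_3 = 306917·17343265836+28254·188396089777 = 10645886241146970
k=4:  x_4 = 306917·115643925371868101+118·28254·10645886241146970 = 70986173286526887819457,  y_4 = 306917·10645886241146970+28254·115643925371868101 = 6534806934930865917144
k=5:  x_5 = 306917·70986173286526887819457+118·28254·6534806934930865917144 = 43573726693046301732396700037,  y_5 = 306917·6534806934930865917144+28254·70986173286526887819457 = 4011286680085707263143023126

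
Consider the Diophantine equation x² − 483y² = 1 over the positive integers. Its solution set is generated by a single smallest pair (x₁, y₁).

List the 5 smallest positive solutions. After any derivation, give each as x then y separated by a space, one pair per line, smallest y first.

22 1
967 44
42526 1935
1870177 85096
82245262 3742289

√483 → a₀=21, period (1,42); ℓ=2 even so k=1
i=0: a=21 ⇒ p=21, q=1
i=1: a=1 ⇒ p=22, q=1
fundamental: x₁=22, y₁=1  (since 484 − 483·1 = 1)
(22+1√483)^2 = 967 + 44√483
(22+1√483)^3 = 42526 + 1935√483
(22+1√483)^4 = 1870177 + 85096√483
(22+1√483)^5 = 82245262 + 3742289√483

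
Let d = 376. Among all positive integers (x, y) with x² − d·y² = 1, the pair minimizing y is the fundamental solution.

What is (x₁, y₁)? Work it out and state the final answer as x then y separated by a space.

2143295 110532

d=376: √d = [19; 2,1,1,3,1,…,1,2,38] (ℓ=16, even), read p_15/q_15
step 0: (19, 1)  from 19·(1,0) + (0,1)
step 1: (39, 2)  from 2·(19,1) + (1,0)
…
step 3: (97, 5)  from 1·(58,3) + (39,2)
…
step 5: (446, 23)  from 1·(349,18) + (97,5)
step 6: (1241, 64)  from 2·(446,23) + (349,18)
step 7: (2928, 151)  from 2·(1241,64) + (446,23)
…
step 9: (28834, 1487)  from 2·(12953,668) + (2928,151)
step 10: (70621, 3642)  from 2·(28834,1487) + (12953,668)
…
step 14: (837427, 43187)  from 1·(468441,24158) + (368986,19029)
step 15: (2143295, 110532)  from 2·(837427,43187) + (468441,24158)
fundamental: x₁=2143295, y₁=110532  (since 4593713457025 − 376·12217323024 = 1)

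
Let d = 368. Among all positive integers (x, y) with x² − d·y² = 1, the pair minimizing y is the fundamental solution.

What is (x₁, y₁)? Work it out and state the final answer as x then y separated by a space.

√368 = [19; 5,2,5,38, …], period ℓ=4 (even) → k=3
k=0  a_k=19  p_k/q_k = 19/1
k=1  a_k=5  p_k/q_k = 96/5
k=2  a_k=2  p_k/q_k = 211/11
k=3  a_k=5  p_k/q_k = 1151/60
→ (1151, 60).  Check: 1151²=1324801, 368·60²=1324800, difference 1.

1151 60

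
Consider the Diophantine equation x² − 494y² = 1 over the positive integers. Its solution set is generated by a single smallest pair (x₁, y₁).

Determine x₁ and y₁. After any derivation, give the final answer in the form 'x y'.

73035 3286

[22; 4,2,2,1,2,1,2,2,4,44] for √494; ℓ=10 ⇒ convergent index 9
i=0: a=22 ⇒ p=22, q=1
…
i=4: a=1 ⇒ p=689, q=31
…
i=8: a=2 ⇒ p=16514, q=743
i=9: a=4 ⇒ p=73035, q=3286
fundamental: x₁=73035, y₁=3286  (since 5334111225 − 494·10797796 = 1)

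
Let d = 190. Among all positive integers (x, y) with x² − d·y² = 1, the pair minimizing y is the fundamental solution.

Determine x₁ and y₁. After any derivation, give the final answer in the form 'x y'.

d=190: √d = [13; 1,3,1,1,1,…,3,1,26] (ℓ=14, even), read p_13/q_13
i=0: a=13 ⇒ p=13, q=1
i=1: a=1 ⇒ p=14, q=1
…
i=5: a=1 ⇒ p=193, q=14
i=6: a=2 ⇒ p=510, q=37
i=7: a=2 ⇒ p=1213, q=88
i=8: a=2 ⇒ p=2936, q=213
i=9: a=1 ⇒ p=4149, q=301
i=10: a=1 ⇒ p=7085, q=514
i=11: a=1 ⇒ p=11234, q=815
i=12: a=3 ⇒ p=40787, q=2959
i=13: a=1 ⇒ p=52021, q=3774
→ (52021, 3774).  Check: 52021²=2706184441, 190·3774²=2706184440, difference 1.

52021 3774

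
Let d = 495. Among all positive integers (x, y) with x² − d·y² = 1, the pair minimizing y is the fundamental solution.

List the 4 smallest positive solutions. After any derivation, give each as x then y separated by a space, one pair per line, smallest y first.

89 4
15841 712
2819609 126732
501874561 22557584

√495 → a₀=22, period (4,44); ℓ=2 even so k=1
k=0  a_k=22  p_k/q_k = 22/1
k=1  a_k=4  p_k/q_k = 89/4
→ (89, 4).  Check: 89²=7921, 495·4²=7920, difference 1.
(89+4√495)^2 = 15841 + 712√495
(89+4√495)^3 = 2819609 + 126732√495
(89+4√495)^4 = 501874561 + 22557584√495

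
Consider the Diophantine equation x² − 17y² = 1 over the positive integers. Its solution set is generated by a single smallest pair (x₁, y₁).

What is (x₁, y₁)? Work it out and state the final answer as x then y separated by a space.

√17 = [4; 8, …], period ℓ=1 (odd) → k=1
k=0  a_k=4  p_k/q_k = 4/1
k=1  a_k=8  p_k/q_k = 33/8
→ (33, 8).  Check: 33²=1089, 17·8²=1088, difference 1.

33 8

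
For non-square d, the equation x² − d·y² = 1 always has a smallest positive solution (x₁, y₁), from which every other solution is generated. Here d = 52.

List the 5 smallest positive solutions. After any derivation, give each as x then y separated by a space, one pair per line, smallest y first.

649 90
842401 116820
1093435849 151632270
1419278889601 196818569640
1842222905266249 255470351760450

d=52: √d = [7; 4,1,2,1,4,14] (ℓ=6, even), read p_5/q_5
i=0: a=7 ⇒ p=7, q=1
i=1: a=4 ⇒ p=29, q=4
i=2: a=1 ⇒ p=36, q=5
i=3: a=2 ⇒ p=101, q=14
i=4: a=1 ⇒ p=137, q=19
i=5: a=4 ⇒ p=649, q=90
fundamental: x₁=649, y₁=90  (since 421201 − 52·8100 = 1)
n=2: (649,90)∘(649,90) = (649·649+52·90·90, 649·90+90·649) = (842401,116820)
n=3: (842401,116820)∘(649,90) = (649·842401+52·90·116820, 649·116820+90·842401) = (1093435849,151632270)
n=4: (1093435849,151632270)∘(649,90) = (649·1093435849+52·90·151632270, 649·151632270+90·1093435849) = (1419278889601,196818569640)
n=5: (1419278889601,196818569640)∘(649,90) = (649·1419278889601+52·90·196818569640, 649·196818569640+90·1419278889601) = (1842222905266249,255470351760450)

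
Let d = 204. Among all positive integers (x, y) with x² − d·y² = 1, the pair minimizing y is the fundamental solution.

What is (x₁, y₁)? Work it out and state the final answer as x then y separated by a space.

[14; 3,1,1,6,1,1,3,28] for √204; ℓ=8 ⇒ convergent index 7
i=0: a=14 ⇒ p=14, q=1
…
i=6: a=1 ⇒ p=1414, q=99
i=7: a=3 ⇒ p=4999, q=350
(x₁, y₁) = (4999, 350);  4999² − 204·350² = 1 ✓

4999 350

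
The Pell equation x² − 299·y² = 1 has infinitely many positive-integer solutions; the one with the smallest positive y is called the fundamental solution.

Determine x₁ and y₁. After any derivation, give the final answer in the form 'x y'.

d=299: √d = [17; 3,2,3,34] (ℓ=4, even), read p_3/q_3
i=0: a=17 ⇒ p=17, q=1
…
i=2: a=2 ⇒ p=121, q=7
i=3: a=3 ⇒ p=415, q=24
→ (415, 24).  Check: 415²=172225, 299·24²=172224, difference 1.

415 24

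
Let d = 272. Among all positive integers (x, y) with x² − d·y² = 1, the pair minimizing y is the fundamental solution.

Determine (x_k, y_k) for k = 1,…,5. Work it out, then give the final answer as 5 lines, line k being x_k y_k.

[16; 2,32] for √272; ℓ=2 ⇒ convergent index 1
k=0  a_k=16  p_k/q_k = 16/1
k=1  a_k=2  p_k/q_k = 33/2
(x₁, y₁) = (33, 2);  33² − 272·2² = 1 ✓
k=2:  x_2 = 33·33+272·2·2 = 2177,  y_2 = 33·2+2·33 = 132
k=3:  x_3 = 33·2177+272·2·132 = 143649,  y_3 = 33·132+2·2177 = 8710
k=4:  x_4 = 33·143649+272·2·8710 = 9478657,  y_4 = 33·8710+2·143649 = 574728
k=5:  x_5 = 33·9478657+272·2·574728 = 625447713,  y_5 = 33·574728+2·9478657 = 37923338

33 2
2177 132
143649 8710
9478657 574728
625447713 37923338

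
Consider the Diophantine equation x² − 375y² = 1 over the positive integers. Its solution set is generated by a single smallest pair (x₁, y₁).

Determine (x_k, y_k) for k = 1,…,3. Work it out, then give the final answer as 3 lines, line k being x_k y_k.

15124 781
457470751 23623688
13837575261124 714569313843

[19; 2,1,2,1,5,1,2,1,2,38] for √375; ℓ=10 ⇒ convergent index 9
step 0: (19, 1)  from 19·(1,0) + (0,1)
…
step 2: (58, 3)  from 1·(39,2) + (19,1)
…
step 4: (213, 11)  from 1·(155,8) + (58,3)
step 5: (1220, 63)  from 5·(213,11) + (155,8)
…
step 7: (4086, 211)  from 2·(1433,74) + (1220,63)
step 8: (5519, 285)  from 1·(4086,211) + (1433,74)
step 9: (15124, 781)  from 2·(5519,285) + (4086,211)
(x₁, y₁) = (15124, 781);  15124² − 375·781² = 1 ✓
(15124+781√375)^2 = 457470751 + 23623688√375
(15124+781√375)^3 = 13837575261124 + 714569313843√375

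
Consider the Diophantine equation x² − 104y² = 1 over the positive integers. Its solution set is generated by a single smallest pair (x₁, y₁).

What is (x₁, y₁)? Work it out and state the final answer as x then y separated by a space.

[10; 5,20] for √104; ℓ=2 ⇒ convergent index 1
i=0: a=10 ⇒ p=10, q=1
i=1: a=5 ⇒ p=51, q=5
→ (51, 5).  Check: 51²=2601, 104·5²=2600, difference 1.

51 5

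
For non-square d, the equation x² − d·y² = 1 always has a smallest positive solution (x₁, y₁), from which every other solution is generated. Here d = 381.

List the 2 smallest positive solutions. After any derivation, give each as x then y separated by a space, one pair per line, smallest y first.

1015 52
2060449 105560

d=381: √d = [19; 1,1,12,1,1,38] (ℓ=6, even), read p_5/q_5
a_0=19:  p_0=19·1+0=19,  q_0=19·0+1=1
…
a_2=1:  p_2=1·20+19=39,  q_2=1·1+1=2
a_3=12:  p_3=12·39+20=488,  q_3=12·2+1=25
a_4=1:  p_4=1·488+39=527,  q_4=1·25+2=27
a_5=1:  p_5=1·527+488=1015,  q_5=1·27+25=52
(x₁, y₁) = (1015, 52);  1015² − 381·52² = 1 ✓
(1015+52√381)^2 = 2060449 + 105560√381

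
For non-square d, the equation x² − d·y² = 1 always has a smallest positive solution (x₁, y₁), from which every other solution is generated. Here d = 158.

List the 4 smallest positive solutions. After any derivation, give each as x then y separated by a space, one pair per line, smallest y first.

[12; 1,1,3,12,3,1,1,24] for √158; ℓ=8 ⇒ convergent index 7
a_0=12:  p_0=12·1+0=12,  q_0=12·0+1=1
a_1=1:  p_1=1·12+1=13,  q_1=1·1+0=1
a_2=1:  p_2=1·13+12=25,  q_2=1·1+1=2
a_3=3:  p_3=3·25+13=88,  q_3=3·2+1=7
a_4=12:  p_4=12·88+25=1081,  q_4=12·7+2=86
…
a_6=1:  p_6=1·3331+1081=4412,  q_6=1·265+86=351
a_7=1:  p_7=1·4412+3331=7743,  q_7=1·351+265=616
fundamental: x₁=7743, y₁=616  (since 59954049 − 158·379456 = 1)
k=2:  x_2 = 7743·7743+158·616·616 = 119908097,  y_2 = 7743·616+616·7743 = 9539376
k=3:  x_3 = 7743·119908097+158·616·9539376 = 1856896782399,  y_3 = 7743·9539376+616·119908097 = 147726776120
k=4:  x_4 = 7743·1856896782399+158·616·147726776120 = 28755903452322817,  y_4 = 7743·147726776120+616·1856896782399 = 2287696845454944

7743 616
119908097 9539376
1856896782399 147726776120
28755903452322817 2287696845454944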